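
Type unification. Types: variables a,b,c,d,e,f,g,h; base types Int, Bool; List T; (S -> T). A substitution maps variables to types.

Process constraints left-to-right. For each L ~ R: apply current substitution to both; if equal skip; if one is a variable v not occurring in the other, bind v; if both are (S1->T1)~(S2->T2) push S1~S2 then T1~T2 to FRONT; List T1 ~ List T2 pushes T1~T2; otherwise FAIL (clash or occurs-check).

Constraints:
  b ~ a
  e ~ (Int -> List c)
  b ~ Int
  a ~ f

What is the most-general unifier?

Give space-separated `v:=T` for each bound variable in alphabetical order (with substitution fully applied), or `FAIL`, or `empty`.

Answer: a:=Int b:=Int e:=(Int -> List c) f:=Int

Derivation:
step 1: unify b ~ a  [subst: {-} | 3 pending]
  bind b := a
step 2: unify e ~ (Int -> List c)  [subst: {b:=a} | 2 pending]
  bind e := (Int -> List c)
step 3: unify a ~ Int  [subst: {b:=a, e:=(Int -> List c)} | 1 pending]
  bind a := Int
step 4: unify Int ~ f  [subst: {b:=a, e:=(Int -> List c), a:=Int} | 0 pending]
  bind f := Int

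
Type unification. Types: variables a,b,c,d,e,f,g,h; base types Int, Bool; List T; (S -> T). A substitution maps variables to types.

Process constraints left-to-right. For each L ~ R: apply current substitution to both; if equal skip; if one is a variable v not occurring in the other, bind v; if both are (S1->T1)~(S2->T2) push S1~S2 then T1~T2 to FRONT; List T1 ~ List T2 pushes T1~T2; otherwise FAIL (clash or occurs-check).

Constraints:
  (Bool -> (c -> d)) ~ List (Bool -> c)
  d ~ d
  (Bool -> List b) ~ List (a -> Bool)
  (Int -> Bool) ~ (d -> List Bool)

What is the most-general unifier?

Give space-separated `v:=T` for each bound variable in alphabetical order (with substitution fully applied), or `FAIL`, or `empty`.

step 1: unify (Bool -> (c -> d)) ~ List (Bool -> c)  [subst: {-} | 3 pending]
  clash: (Bool -> (c -> d)) vs List (Bool -> c)

Answer: FAIL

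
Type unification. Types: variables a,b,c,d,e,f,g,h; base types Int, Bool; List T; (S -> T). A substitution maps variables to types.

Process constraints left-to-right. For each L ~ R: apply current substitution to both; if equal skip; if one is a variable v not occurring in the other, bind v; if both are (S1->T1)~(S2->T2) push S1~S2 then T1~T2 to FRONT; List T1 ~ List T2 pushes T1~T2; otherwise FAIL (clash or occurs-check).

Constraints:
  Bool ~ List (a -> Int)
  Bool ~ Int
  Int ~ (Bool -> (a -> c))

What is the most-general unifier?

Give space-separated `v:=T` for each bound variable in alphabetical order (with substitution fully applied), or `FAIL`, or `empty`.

Answer: FAIL

Derivation:
step 1: unify Bool ~ List (a -> Int)  [subst: {-} | 2 pending]
  clash: Bool vs List (a -> Int)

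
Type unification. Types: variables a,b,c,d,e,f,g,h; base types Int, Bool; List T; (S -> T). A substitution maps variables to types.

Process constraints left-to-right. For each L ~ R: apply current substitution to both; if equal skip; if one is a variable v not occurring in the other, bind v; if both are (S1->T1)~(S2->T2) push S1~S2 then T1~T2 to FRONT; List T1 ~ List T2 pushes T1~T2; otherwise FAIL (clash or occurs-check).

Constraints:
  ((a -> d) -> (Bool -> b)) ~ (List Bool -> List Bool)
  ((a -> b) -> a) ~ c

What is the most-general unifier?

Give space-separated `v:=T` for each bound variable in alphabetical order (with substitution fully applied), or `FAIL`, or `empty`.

Answer: FAIL

Derivation:
step 1: unify ((a -> d) -> (Bool -> b)) ~ (List Bool -> List Bool)  [subst: {-} | 1 pending]
  -> decompose arrow: push (a -> d)~List Bool, (Bool -> b)~List Bool
step 2: unify (a -> d) ~ List Bool  [subst: {-} | 2 pending]
  clash: (a -> d) vs List Bool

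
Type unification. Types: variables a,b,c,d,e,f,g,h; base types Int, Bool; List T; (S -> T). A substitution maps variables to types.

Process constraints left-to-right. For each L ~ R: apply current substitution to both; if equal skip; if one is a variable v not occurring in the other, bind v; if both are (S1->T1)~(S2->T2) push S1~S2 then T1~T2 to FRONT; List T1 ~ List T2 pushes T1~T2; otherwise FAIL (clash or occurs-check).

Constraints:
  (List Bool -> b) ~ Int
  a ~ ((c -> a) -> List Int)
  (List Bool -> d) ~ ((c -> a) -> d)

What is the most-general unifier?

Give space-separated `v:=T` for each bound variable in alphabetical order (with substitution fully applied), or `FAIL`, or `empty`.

Answer: FAIL

Derivation:
step 1: unify (List Bool -> b) ~ Int  [subst: {-} | 2 pending]
  clash: (List Bool -> b) vs Int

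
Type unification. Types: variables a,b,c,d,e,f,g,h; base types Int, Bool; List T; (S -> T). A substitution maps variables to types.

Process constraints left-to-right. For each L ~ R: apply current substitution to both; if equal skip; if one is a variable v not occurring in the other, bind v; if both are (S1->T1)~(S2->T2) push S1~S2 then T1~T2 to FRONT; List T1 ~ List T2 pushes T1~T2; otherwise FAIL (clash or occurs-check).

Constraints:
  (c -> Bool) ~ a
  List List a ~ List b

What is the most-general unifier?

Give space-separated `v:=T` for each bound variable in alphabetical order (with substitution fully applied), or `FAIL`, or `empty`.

step 1: unify (c -> Bool) ~ a  [subst: {-} | 1 pending]
  bind a := (c -> Bool)
step 2: unify List List (c -> Bool) ~ List b  [subst: {a:=(c -> Bool)} | 0 pending]
  -> decompose List: push List (c -> Bool)~b
step 3: unify List (c -> Bool) ~ b  [subst: {a:=(c -> Bool)} | 0 pending]
  bind b := List (c -> Bool)

Answer: a:=(c -> Bool) b:=List (c -> Bool)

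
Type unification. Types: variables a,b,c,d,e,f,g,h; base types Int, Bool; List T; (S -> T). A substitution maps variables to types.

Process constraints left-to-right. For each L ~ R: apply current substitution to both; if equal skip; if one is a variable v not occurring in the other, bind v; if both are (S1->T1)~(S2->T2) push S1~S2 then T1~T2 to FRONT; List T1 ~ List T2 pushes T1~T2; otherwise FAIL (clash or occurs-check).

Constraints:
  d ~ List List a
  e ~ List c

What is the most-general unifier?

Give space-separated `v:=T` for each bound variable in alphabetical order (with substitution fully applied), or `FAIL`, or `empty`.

Answer: d:=List List a e:=List c

Derivation:
step 1: unify d ~ List List a  [subst: {-} | 1 pending]
  bind d := List List a
step 2: unify e ~ List c  [subst: {d:=List List a} | 0 pending]
  bind e := List c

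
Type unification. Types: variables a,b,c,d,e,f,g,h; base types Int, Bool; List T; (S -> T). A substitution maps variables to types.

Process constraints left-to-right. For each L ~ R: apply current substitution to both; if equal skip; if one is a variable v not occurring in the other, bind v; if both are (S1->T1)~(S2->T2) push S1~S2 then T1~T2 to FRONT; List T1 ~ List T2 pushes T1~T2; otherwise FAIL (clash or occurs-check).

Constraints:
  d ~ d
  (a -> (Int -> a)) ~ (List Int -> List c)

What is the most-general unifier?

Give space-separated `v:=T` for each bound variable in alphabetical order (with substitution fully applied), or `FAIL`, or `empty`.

step 1: unify d ~ d  [subst: {-} | 1 pending]
  -> identical, skip
step 2: unify (a -> (Int -> a)) ~ (List Int -> List c)  [subst: {-} | 0 pending]
  -> decompose arrow: push a~List Int, (Int -> a)~List c
step 3: unify a ~ List Int  [subst: {-} | 1 pending]
  bind a := List Int
step 4: unify (Int -> List Int) ~ List c  [subst: {a:=List Int} | 0 pending]
  clash: (Int -> List Int) vs List c

Answer: FAIL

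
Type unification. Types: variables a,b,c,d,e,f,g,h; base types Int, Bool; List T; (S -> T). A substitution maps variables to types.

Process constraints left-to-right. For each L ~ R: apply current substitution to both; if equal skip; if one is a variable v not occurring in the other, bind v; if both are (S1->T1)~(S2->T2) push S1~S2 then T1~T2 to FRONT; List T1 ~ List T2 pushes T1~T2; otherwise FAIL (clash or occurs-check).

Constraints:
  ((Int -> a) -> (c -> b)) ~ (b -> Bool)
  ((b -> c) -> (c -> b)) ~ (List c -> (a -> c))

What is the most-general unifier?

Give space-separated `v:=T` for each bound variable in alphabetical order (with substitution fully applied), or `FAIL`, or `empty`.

step 1: unify ((Int -> a) -> (c -> b)) ~ (b -> Bool)  [subst: {-} | 1 pending]
  -> decompose arrow: push (Int -> a)~b, (c -> b)~Bool
step 2: unify (Int -> a) ~ b  [subst: {-} | 2 pending]
  bind b := (Int -> a)
step 3: unify (c -> (Int -> a)) ~ Bool  [subst: {b:=(Int -> a)} | 1 pending]
  clash: (c -> (Int -> a)) vs Bool

Answer: FAIL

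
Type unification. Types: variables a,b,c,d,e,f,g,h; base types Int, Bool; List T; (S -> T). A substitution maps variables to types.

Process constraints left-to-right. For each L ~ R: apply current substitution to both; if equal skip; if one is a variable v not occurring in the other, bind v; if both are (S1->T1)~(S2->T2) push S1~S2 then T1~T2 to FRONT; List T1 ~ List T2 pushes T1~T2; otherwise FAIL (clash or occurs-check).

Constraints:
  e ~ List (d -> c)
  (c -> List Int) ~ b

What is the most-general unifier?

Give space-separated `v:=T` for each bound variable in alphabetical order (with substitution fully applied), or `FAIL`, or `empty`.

step 1: unify e ~ List (d -> c)  [subst: {-} | 1 pending]
  bind e := List (d -> c)
step 2: unify (c -> List Int) ~ b  [subst: {e:=List (d -> c)} | 0 pending]
  bind b := (c -> List Int)

Answer: b:=(c -> List Int) e:=List (d -> c)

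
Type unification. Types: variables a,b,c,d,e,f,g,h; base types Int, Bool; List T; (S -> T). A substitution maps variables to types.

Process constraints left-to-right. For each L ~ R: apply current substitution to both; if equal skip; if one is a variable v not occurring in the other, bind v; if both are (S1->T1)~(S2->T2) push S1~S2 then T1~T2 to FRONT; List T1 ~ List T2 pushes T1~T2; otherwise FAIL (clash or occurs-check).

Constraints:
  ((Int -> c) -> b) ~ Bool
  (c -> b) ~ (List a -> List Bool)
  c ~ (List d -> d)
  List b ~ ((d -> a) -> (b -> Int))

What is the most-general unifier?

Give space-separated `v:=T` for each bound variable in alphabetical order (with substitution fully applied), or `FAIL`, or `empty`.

Answer: FAIL

Derivation:
step 1: unify ((Int -> c) -> b) ~ Bool  [subst: {-} | 3 pending]
  clash: ((Int -> c) -> b) vs Bool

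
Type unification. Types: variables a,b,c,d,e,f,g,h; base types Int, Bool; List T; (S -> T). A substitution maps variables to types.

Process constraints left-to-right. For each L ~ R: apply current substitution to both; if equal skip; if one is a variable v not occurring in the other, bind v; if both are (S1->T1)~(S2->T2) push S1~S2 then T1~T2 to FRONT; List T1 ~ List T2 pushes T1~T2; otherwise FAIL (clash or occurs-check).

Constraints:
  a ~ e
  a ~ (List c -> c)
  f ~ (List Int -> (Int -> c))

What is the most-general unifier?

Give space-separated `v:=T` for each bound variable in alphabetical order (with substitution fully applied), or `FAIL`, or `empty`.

Answer: a:=(List c -> c) e:=(List c -> c) f:=(List Int -> (Int -> c))

Derivation:
step 1: unify a ~ e  [subst: {-} | 2 pending]
  bind a := e
step 2: unify e ~ (List c -> c)  [subst: {a:=e} | 1 pending]
  bind e := (List c -> c)
step 3: unify f ~ (List Int -> (Int -> c))  [subst: {a:=e, e:=(List c -> c)} | 0 pending]
  bind f := (List Int -> (Int -> c))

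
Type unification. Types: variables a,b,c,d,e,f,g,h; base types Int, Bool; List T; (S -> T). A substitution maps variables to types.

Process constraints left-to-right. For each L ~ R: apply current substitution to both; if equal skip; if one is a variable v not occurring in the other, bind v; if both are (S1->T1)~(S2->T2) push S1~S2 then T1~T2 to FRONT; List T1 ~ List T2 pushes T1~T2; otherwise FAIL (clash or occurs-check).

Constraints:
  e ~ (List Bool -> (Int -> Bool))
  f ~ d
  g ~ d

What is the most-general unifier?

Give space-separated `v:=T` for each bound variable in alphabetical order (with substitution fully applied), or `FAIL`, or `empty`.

step 1: unify e ~ (List Bool -> (Int -> Bool))  [subst: {-} | 2 pending]
  bind e := (List Bool -> (Int -> Bool))
step 2: unify f ~ d  [subst: {e:=(List Bool -> (Int -> Bool))} | 1 pending]
  bind f := d
step 3: unify g ~ d  [subst: {e:=(List Bool -> (Int -> Bool)), f:=d} | 0 pending]
  bind g := d

Answer: e:=(List Bool -> (Int -> Bool)) f:=d g:=d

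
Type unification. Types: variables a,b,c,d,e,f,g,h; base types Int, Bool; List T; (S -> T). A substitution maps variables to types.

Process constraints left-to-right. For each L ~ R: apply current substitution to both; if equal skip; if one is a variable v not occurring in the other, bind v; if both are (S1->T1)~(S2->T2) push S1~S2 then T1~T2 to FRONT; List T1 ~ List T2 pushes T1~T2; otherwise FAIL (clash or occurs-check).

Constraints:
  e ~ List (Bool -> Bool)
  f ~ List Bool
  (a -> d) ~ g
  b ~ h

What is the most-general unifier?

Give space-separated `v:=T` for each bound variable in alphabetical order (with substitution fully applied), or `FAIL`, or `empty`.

step 1: unify e ~ List (Bool -> Bool)  [subst: {-} | 3 pending]
  bind e := List (Bool -> Bool)
step 2: unify f ~ List Bool  [subst: {e:=List (Bool -> Bool)} | 2 pending]
  bind f := List Bool
step 3: unify (a -> d) ~ g  [subst: {e:=List (Bool -> Bool), f:=List Bool} | 1 pending]
  bind g := (a -> d)
step 4: unify b ~ h  [subst: {e:=List (Bool -> Bool), f:=List Bool, g:=(a -> d)} | 0 pending]
  bind b := h

Answer: b:=h e:=List (Bool -> Bool) f:=List Bool g:=(a -> d)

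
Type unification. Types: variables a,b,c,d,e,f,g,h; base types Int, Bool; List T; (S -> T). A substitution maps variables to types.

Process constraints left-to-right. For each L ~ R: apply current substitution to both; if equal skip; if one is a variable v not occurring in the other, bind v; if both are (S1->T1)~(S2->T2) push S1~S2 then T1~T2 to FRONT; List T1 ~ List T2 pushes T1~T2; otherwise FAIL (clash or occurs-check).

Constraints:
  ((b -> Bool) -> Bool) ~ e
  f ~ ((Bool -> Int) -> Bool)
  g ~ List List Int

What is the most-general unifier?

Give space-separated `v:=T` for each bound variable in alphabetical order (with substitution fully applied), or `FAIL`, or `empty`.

step 1: unify ((b -> Bool) -> Bool) ~ e  [subst: {-} | 2 pending]
  bind e := ((b -> Bool) -> Bool)
step 2: unify f ~ ((Bool -> Int) -> Bool)  [subst: {e:=((b -> Bool) -> Bool)} | 1 pending]
  bind f := ((Bool -> Int) -> Bool)
step 3: unify g ~ List List Int  [subst: {e:=((b -> Bool) -> Bool), f:=((Bool -> Int) -> Bool)} | 0 pending]
  bind g := List List Int

Answer: e:=((b -> Bool) -> Bool) f:=((Bool -> Int) -> Bool) g:=List List Int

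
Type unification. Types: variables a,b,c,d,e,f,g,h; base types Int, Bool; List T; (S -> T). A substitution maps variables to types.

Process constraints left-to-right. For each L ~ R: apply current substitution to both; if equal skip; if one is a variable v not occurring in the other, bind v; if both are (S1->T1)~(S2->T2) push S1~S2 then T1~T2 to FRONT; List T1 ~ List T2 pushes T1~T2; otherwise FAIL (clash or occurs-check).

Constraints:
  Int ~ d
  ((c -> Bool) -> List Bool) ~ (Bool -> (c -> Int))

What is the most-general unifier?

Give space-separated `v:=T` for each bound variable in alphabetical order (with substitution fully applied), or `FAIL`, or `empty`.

step 1: unify Int ~ d  [subst: {-} | 1 pending]
  bind d := Int
step 2: unify ((c -> Bool) -> List Bool) ~ (Bool -> (c -> Int))  [subst: {d:=Int} | 0 pending]
  -> decompose arrow: push (c -> Bool)~Bool, List Bool~(c -> Int)
step 3: unify (c -> Bool) ~ Bool  [subst: {d:=Int} | 1 pending]
  clash: (c -> Bool) vs Bool

Answer: FAIL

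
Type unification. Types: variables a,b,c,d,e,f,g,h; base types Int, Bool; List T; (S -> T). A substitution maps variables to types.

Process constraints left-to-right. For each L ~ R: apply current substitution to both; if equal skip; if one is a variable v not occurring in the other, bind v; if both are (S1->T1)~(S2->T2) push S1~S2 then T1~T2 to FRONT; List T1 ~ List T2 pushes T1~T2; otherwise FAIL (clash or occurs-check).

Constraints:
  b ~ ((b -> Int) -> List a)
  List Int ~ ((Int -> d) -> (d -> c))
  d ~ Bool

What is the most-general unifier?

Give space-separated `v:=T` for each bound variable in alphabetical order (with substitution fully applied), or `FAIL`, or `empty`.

step 1: unify b ~ ((b -> Int) -> List a)  [subst: {-} | 2 pending]
  occurs-check fail: b in ((b -> Int) -> List a)

Answer: FAIL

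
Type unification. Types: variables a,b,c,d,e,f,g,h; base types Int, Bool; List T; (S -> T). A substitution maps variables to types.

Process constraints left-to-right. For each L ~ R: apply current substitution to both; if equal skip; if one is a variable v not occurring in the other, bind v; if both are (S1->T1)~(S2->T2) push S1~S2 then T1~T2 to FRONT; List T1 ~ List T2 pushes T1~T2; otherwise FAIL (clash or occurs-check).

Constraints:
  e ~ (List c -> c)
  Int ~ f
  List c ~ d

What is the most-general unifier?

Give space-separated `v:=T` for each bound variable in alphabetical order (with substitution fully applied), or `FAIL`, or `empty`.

step 1: unify e ~ (List c -> c)  [subst: {-} | 2 pending]
  bind e := (List c -> c)
step 2: unify Int ~ f  [subst: {e:=(List c -> c)} | 1 pending]
  bind f := Int
step 3: unify List c ~ d  [subst: {e:=(List c -> c), f:=Int} | 0 pending]
  bind d := List c

Answer: d:=List c e:=(List c -> c) f:=Int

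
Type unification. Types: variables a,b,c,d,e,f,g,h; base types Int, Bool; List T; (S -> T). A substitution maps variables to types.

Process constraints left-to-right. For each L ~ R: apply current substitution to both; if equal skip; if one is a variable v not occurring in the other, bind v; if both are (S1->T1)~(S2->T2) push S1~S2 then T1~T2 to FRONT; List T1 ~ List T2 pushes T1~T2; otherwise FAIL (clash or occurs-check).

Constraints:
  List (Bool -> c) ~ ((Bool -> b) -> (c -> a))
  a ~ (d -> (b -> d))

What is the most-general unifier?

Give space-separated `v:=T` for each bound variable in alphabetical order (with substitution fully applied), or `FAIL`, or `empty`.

Answer: FAIL

Derivation:
step 1: unify List (Bool -> c) ~ ((Bool -> b) -> (c -> a))  [subst: {-} | 1 pending]
  clash: List (Bool -> c) vs ((Bool -> b) -> (c -> a))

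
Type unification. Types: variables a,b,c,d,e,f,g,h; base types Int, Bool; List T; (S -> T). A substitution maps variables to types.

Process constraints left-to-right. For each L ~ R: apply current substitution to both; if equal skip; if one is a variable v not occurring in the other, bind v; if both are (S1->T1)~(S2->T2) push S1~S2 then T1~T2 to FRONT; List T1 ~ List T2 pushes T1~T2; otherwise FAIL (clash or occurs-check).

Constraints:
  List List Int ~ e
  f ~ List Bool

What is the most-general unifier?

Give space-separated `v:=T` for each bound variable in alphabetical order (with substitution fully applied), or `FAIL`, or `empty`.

step 1: unify List List Int ~ e  [subst: {-} | 1 pending]
  bind e := List List Int
step 2: unify f ~ List Bool  [subst: {e:=List List Int} | 0 pending]
  bind f := List Bool

Answer: e:=List List Int f:=List Bool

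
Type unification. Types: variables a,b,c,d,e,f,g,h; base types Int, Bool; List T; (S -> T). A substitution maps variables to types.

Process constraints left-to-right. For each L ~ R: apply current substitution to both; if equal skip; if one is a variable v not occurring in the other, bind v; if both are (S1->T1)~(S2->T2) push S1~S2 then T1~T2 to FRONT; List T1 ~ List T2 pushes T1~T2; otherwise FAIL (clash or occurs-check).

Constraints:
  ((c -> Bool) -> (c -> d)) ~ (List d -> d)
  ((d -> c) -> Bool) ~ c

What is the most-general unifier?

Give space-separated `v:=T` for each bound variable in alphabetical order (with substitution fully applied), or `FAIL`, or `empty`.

Answer: FAIL

Derivation:
step 1: unify ((c -> Bool) -> (c -> d)) ~ (List d -> d)  [subst: {-} | 1 pending]
  -> decompose arrow: push (c -> Bool)~List d, (c -> d)~d
step 2: unify (c -> Bool) ~ List d  [subst: {-} | 2 pending]
  clash: (c -> Bool) vs List d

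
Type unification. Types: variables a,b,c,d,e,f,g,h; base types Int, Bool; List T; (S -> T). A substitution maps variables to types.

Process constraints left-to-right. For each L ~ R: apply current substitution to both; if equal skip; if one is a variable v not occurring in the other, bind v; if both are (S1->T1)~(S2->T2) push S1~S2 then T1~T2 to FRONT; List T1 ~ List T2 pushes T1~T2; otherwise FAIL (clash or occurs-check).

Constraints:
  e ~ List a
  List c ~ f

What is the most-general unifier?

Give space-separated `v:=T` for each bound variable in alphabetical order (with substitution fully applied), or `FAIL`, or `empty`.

step 1: unify e ~ List a  [subst: {-} | 1 pending]
  bind e := List a
step 2: unify List c ~ f  [subst: {e:=List a} | 0 pending]
  bind f := List c

Answer: e:=List a f:=List c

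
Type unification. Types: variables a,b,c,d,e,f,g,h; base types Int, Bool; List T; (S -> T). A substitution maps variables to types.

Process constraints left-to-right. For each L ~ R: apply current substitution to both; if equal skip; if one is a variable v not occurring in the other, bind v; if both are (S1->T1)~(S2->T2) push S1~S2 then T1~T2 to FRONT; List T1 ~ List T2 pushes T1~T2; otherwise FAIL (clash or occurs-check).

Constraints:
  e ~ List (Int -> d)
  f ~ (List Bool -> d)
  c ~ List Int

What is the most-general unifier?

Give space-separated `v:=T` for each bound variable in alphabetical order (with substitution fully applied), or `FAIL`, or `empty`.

step 1: unify e ~ List (Int -> d)  [subst: {-} | 2 pending]
  bind e := List (Int -> d)
step 2: unify f ~ (List Bool -> d)  [subst: {e:=List (Int -> d)} | 1 pending]
  bind f := (List Bool -> d)
step 3: unify c ~ List Int  [subst: {e:=List (Int -> d), f:=(List Bool -> d)} | 0 pending]
  bind c := List Int

Answer: c:=List Int e:=List (Int -> d) f:=(List Bool -> d)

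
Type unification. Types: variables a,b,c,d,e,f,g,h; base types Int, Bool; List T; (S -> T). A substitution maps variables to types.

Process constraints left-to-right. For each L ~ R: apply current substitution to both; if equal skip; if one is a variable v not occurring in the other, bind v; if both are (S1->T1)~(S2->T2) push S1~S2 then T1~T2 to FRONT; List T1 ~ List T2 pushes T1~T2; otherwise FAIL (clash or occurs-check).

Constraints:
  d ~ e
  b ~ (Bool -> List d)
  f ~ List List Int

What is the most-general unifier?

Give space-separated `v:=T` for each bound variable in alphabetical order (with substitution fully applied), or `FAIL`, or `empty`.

Answer: b:=(Bool -> List e) d:=e f:=List List Int

Derivation:
step 1: unify d ~ e  [subst: {-} | 2 pending]
  bind d := e
step 2: unify b ~ (Bool -> List e)  [subst: {d:=e} | 1 pending]
  bind b := (Bool -> List e)
step 3: unify f ~ List List Int  [subst: {d:=e, b:=(Bool -> List e)} | 0 pending]
  bind f := List List Int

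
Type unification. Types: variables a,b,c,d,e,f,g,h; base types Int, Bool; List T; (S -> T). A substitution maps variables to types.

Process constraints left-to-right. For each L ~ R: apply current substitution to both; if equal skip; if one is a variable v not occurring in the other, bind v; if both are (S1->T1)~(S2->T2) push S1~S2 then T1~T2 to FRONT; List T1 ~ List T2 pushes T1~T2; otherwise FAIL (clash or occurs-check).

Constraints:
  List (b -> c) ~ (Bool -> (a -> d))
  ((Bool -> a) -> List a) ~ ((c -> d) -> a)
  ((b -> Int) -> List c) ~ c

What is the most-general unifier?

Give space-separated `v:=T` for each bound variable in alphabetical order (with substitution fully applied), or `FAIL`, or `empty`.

step 1: unify List (b -> c) ~ (Bool -> (a -> d))  [subst: {-} | 2 pending]
  clash: List (b -> c) vs (Bool -> (a -> d))

Answer: FAIL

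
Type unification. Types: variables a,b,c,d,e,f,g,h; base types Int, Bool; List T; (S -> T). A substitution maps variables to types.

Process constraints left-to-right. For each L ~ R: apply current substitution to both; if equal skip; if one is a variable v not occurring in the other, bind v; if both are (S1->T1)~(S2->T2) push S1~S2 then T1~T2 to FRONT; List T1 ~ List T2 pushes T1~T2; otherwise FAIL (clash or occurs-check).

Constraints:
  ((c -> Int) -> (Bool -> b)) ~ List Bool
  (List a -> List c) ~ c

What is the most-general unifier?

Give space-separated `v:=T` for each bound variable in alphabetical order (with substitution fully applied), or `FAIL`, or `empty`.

step 1: unify ((c -> Int) -> (Bool -> b)) ~ List Bool  [subst: {-} | 1 pending]
  clash: ((c -> Int) -> (Bool -> b)) vs List Bool

Answer: FAIL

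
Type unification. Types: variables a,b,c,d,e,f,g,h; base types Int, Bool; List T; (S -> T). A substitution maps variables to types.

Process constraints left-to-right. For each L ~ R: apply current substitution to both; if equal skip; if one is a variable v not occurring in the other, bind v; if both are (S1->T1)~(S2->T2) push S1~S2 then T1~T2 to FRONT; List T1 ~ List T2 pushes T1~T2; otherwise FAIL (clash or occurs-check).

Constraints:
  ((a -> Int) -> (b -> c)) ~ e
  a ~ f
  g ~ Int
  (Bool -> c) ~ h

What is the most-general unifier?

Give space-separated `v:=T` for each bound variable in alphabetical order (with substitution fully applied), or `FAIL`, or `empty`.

step 1: unify ((a -> Int) -> (b -> c)) ~ e  [subst: {-} | 3 pending]
  bind e := ((a -> Int) -> (b -> c))
step 2: unify a ~ f  [subst: {e:=((a -> Int) -> (b -> c))} | 2 pending]
  bind a := f
step 3: unify g ~ Int  [subst: {e:=((a -> Int) -> (b -> c)), a:=f} | 1 pending]
  bind g := Int
step 4: unify (Bool -> c) ~ h  [subst: {e:=((a -> Int) -> (b -> c)), a:=f, g:=Int} | 0 pending]
  bind h := (Bool -> c)

Answer: a:=f e:=((f -> Int) -> (b -> c)) g:=Int h:=(Bool -> c)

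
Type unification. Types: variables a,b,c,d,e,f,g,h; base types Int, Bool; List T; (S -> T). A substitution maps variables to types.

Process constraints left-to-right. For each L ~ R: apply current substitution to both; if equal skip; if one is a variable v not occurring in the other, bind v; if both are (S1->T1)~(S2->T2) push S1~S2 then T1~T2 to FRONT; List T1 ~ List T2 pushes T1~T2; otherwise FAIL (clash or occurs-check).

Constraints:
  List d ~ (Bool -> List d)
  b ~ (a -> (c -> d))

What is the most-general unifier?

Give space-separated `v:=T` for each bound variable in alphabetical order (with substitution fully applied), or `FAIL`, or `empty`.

Answer: FAIL

Derivation:
step 1: unify List d ~ (Bool -> List d)  [subst: {-} | 1 pending]
  clash: List d vs (Bool -> List d)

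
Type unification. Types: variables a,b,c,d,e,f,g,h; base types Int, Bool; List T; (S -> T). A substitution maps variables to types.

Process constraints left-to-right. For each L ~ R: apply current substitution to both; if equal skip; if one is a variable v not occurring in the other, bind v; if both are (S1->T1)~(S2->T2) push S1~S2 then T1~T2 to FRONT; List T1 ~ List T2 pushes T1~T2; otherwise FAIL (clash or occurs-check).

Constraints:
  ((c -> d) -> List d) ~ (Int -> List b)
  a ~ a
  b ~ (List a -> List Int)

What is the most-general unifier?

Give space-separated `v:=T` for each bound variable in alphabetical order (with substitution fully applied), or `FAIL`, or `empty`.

Answer: FAIL

Derivation:
step 1: unify ((c -> d) -> List d) ~ (Int -> List b)  [subst: {-} | 2 pending]
  -> decompose arrow: push (c -> d)~Int, List d~List b
step 2: unify (c -> d) ~ Int  [subst: {-} | 3 pending]
  clash: (c -> d) vs Int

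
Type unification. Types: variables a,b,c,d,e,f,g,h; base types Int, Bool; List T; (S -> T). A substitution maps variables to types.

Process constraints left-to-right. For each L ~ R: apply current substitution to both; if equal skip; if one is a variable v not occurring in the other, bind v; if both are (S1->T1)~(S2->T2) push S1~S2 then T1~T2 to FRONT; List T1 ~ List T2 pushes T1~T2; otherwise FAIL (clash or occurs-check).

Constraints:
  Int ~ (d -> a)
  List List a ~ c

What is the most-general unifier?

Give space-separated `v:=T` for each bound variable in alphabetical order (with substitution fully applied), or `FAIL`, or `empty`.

Answer: FAIL

Derivation:
step 1: unify Int ~ (d -> a)  [subst: {-} | 1 pending]
  clash: Int vs (d -> a)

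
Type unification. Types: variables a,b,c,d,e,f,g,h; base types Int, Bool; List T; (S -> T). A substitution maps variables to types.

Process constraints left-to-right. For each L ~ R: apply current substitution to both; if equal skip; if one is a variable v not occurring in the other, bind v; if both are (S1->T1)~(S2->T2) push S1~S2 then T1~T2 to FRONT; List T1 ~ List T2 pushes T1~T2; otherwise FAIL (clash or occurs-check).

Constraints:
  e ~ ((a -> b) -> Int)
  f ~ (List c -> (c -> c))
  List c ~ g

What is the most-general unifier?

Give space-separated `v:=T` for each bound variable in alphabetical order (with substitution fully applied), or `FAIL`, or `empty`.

Answer: e:=((a -> b) -> Int) f:=(List c -> (c -> c)) g:=List c

Derivation:
step 1: unify e ~ ((a -> b) -> Int)  [subst: {-} | 2 pending]
  bind e := ((a -> b) -> Int)
step 2: unify f ~ (List c -> (c -> c))  [subst: {e:=((a -> b) -> Int)} | 1 pending]
  bind f := (List c -> (c -> c))
step 3: unify List c ~ g  [subst: {e:=((a -> b) -> Int), f:=(List c -> (c -> c))} | 0 pending]
  bind g := List c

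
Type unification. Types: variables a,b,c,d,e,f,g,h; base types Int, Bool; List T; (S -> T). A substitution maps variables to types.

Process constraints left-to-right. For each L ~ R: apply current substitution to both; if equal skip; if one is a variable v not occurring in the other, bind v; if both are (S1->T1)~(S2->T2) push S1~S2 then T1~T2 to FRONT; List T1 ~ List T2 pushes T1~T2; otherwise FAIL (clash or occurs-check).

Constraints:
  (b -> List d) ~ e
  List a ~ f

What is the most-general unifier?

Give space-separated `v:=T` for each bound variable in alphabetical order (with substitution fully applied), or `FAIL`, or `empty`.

Answer: e:=(b -> List d) f:=List a

Derivation:
step 1: unify (b -> List d) ~ e  [subst: {-} | 1 pending]
  bind e := (b -> List d)
step 2: unify List a ~ f  [subst: {e:=(b -> List d)} | 0 pending]
  bind f := List a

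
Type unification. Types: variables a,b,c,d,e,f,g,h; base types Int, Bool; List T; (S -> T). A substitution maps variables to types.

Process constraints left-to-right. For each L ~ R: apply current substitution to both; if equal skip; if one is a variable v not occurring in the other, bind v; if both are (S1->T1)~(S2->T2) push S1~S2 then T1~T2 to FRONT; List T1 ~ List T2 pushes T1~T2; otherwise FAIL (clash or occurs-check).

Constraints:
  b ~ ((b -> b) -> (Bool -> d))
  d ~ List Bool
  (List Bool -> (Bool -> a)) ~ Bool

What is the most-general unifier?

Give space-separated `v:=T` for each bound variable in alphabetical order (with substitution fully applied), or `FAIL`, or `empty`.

step 1: unify b ~ ((b -> b) -> (Bool -> d))  [subst: {-} | 2 pending]
  occurs-check fail: b in ((b -> b) -> (Bool -> d))

Answer: FAIL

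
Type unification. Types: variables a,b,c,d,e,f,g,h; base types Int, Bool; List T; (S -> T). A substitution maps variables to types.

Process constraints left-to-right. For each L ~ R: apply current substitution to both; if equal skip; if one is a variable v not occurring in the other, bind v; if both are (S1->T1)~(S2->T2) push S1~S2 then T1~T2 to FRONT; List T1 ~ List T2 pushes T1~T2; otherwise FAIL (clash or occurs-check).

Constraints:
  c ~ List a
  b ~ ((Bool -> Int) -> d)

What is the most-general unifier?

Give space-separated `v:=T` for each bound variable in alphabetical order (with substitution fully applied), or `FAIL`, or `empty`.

step 1: unify c ~ List a  [subst: {-} | 1 pending]
  bind c := List a
step 2: unify b ~ ((Bool -> Int) -> d)  [subst: {c:=List a} | 0 pending]
  bind b := ((Bool -> Int) -> d)

Answer: b:=((Bool -> Int) -> d) c:=List a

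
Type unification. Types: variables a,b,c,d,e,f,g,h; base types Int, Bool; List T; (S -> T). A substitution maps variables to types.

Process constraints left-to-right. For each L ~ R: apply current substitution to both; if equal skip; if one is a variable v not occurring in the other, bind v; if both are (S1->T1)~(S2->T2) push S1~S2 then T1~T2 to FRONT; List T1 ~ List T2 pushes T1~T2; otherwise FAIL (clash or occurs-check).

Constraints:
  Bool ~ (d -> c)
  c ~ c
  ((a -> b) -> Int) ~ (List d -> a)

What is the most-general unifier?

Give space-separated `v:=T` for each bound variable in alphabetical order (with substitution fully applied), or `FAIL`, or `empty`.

Answer: FAIL

Derivation:
step 1: unify Bool ~ (d -> c)  [subst: {-} | 2 pending]
  clash: Bool vs (d -> c)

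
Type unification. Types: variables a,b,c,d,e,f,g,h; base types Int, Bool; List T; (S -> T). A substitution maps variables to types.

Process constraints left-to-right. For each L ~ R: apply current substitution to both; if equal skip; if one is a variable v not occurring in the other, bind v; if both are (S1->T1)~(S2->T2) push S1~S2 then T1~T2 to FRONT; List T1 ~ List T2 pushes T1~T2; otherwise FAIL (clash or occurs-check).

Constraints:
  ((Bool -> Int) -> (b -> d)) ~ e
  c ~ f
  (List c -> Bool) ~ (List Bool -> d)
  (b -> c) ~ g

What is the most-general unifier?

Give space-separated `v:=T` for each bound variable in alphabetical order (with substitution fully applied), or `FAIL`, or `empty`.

step 1: unify ((Bool -> Int) -> (b -> d)) ~ e  [subst: {-} | 3 pending]
  bind e := ((Bool -> Int) -> (b -> d))
step 2: unify c ~ f  [subst: {e:=((Bool -> Int) -> (b -> d))} | 2 pending]
  bind c := f
step 3: unify (List f -> Bool) ~ (List Bool -> d)  [subst: {e:=((Bool -> Int) -> (b -> d)), c:=f} | 1 pending]
  -> decompose arrow: push List f~List Bool, Bool~d
step 4: unify List f ~ List Bool  [subst: {e:=((Bool -> Int) -> (b -> d)), c:=f} | 2 pending]
  -> decompose List: push f~Bool
step 5: unify f ~ Bool  [subst: {e:=((Bool -> Int) -> (b -> d)), c:=f} | 2 pending]
  bind f := Bool
step 6: unify Bool ~ d  [subst: {e:=((Bool -> Int) -> (b -> d)), c:=f, f:=Bool} | 1 pending]
  bind d := Bool
step 7: unify (b -> Bool) ~ g  [subst: {e:=((Bool -> Int) -> (b -> d)), c:=f, f:=Bool, d:=Bool} | 0 pending]
  bind g := (b -> Bool)

Answer: c:=Bool d:=Bool e:=((Bool -> Int) -> (b -> Bool)) f:=Bool g:=(b -> Bool)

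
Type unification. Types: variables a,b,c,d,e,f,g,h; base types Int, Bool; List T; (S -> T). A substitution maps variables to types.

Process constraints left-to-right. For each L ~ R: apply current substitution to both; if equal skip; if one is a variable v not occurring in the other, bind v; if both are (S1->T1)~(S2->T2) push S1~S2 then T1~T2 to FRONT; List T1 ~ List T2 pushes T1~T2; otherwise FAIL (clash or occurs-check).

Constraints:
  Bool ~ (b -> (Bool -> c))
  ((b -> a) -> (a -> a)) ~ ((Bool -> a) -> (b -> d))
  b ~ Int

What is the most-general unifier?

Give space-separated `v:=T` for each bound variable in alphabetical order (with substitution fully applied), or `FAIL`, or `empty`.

Answer: FAIL

Derivation:
step 1: unify Bool ~ (b -> (Bool -> c))  [subst: {-} | 2 pending]
  clash: Bool vs (b -> (Bool -> c))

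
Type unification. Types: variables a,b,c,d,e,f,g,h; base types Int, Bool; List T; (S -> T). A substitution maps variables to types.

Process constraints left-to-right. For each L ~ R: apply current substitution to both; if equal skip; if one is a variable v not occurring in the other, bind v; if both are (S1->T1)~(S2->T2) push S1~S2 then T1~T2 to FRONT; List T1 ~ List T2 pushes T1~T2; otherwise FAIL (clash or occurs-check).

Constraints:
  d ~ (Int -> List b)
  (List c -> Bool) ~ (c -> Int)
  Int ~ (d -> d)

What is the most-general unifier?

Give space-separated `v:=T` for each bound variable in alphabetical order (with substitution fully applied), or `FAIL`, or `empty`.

step 1: unify d ~ (Int -> List b)  [subst: {-} | 2 pending]
  bind d := (Int -> List b)
step 2: unify (List c -> Bool) ~ (c -> Int)  [subst: {d:=(Int -> List b)} | 1 pending]
  -> decompose arrow: push List c~c, Bool~Int
step 3: unify List c ~ c  [subst: {d:=(Int -> List b)} | 2 pending]
  occurs-check fail

Answer: FAIL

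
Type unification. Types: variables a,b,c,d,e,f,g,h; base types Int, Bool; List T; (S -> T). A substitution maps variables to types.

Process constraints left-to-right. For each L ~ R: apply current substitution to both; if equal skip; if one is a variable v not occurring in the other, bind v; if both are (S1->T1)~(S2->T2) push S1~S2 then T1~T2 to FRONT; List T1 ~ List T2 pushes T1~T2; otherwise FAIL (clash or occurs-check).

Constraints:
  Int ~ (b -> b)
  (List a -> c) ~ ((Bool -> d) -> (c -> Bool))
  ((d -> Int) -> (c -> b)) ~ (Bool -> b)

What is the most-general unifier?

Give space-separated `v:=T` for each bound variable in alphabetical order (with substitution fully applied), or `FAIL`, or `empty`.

step 1: unify Int ~ (b -> b)  [subst: {-} | 2 pending]
  clash: Int vs (b -> b)

Answer: FAIL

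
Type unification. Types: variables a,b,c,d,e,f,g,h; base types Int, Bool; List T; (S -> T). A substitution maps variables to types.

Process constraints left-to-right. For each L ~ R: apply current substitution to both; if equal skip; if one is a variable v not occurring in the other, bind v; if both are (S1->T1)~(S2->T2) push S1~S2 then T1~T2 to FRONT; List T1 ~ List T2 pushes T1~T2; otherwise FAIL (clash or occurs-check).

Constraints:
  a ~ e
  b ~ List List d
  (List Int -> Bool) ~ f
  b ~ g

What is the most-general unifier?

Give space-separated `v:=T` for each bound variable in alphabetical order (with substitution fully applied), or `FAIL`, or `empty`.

step 1: unify a ~ e  [subst: {-} | 3 pending]
  bind a := e
step 2: unify b ~ List List d  [subst: {a:=e} | 2 pending]
  bind b := List List d
step 3: unify (List Int -> Bool) ~ f  [subst: {a:=e, b:=List List d} | 1 pending]
  bind f := (List Int -> Bool)
step 4: unify List List d ~ g  [subst: {a:=e, b:=List List d, f:=(List Int -> Bool)} | 0 pending]
  bind g := List List d

Answer: a:=e b:=List List d f:=(List Int -> Bool) g:=List List d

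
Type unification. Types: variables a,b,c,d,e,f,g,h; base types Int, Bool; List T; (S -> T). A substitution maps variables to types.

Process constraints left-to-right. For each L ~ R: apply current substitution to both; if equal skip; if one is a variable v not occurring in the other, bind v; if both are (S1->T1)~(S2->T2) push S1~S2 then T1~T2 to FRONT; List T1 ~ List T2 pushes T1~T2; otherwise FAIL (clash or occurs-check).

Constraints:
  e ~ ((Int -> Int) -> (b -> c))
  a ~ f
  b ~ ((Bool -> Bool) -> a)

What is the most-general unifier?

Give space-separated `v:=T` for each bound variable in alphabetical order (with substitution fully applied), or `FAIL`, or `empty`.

step 1: unify e ~ ((Int -> Int) -> (b -> c))  [subst: {-} | 2 pending]
  bind e := ((Int -> Int) -> (b -> c))
step 2: unify a ~ f  [subst: {e:=((Int -> Int) -> (b -> c))} | 1 pending]
  bind a := f
step 3: unify b ~ ((Bool -> Bool) -> f)  [subst: {e:=((Int -> Int) -> (b -> c)), a:=f} | 0 pending]
  bind b := ((Bool -> Bool) -> f)

Answer: a:=f b:=((Bool -> Bool) -> f) e:=((Int -> Int) -> (((Bool -> Bool) -> f) -> c))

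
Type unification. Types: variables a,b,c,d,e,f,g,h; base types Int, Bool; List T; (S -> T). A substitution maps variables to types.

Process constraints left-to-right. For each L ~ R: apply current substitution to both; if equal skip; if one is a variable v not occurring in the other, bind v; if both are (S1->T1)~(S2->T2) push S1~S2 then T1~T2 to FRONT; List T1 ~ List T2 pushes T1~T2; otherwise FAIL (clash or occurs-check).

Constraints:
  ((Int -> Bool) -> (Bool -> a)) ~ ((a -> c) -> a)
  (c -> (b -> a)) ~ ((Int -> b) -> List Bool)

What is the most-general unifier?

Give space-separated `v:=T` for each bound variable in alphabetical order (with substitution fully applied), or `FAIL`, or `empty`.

Answer: FAIL

Derivation:
step 1: unify ((Int -> Bool) -> (Bool -> a)) ~ ((a -> c) -> a)  [subst: {-} | 1 pending]
  -> decompose arrow: push (Int -> Bool)~(a -> c), (Bool -> a)~a
step 2: unify (Int -> Bool) ~ (a -> c)  [subst: {-} | 2 pending]
  -> decompose arrow: push Int~a, Bool~c
step 3: unify Int ~ a  [subst: {-} | 3 pending]
  bind a := Int
step 4: unify Bool ~ c  [subst: {a:=Int} | 2 pending]
  bind c := Bool
step 5: unify (Bool -> Int) ~ Int  [subst: {a:=Int, c:=Bool} | 1 pending]
  clash: (Bool -> Int) vs Int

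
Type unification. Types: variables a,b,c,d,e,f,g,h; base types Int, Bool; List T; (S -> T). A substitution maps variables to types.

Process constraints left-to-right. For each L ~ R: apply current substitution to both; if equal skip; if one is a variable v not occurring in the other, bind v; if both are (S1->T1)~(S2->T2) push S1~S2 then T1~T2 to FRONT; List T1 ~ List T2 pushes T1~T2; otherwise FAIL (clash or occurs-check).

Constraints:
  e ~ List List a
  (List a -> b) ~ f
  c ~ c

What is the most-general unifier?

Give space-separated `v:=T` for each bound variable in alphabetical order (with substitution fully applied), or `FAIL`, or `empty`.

Answer: e:=List List a f:=(List a -> b)

Derivation:
step 1: unify e ~ List List a  [subst: {-} | 2 pending]
  bind e := List List a
step 2: unify (List a -> b) ~ f  [subst: {e:=List List a} | 1 pending]
  bind f := (List a -> b)
step 3: unify c ~ c  [subst: {e:=List List a, f:=(List a -> b)} | 0 pending]
  -> identical, skip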